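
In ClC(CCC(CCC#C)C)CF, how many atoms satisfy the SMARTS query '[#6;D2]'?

6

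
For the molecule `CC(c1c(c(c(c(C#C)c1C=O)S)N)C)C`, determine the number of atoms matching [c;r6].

The query [c;r6] means: aromatic carbon that belongs to a six-membered ring.
Check the 16 heavy atoms by environment: 6× c (aromatic, in 6-ring) → match; 1× S (acyclic) → no; 7× C (acyclic) → no; 1× N (acyclic) → no; 1× O (acyclic) → no.
That gives 6 matching atoms.

6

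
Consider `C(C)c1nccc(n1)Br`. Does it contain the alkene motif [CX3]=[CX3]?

No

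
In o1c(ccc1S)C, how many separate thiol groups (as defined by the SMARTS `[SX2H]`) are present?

1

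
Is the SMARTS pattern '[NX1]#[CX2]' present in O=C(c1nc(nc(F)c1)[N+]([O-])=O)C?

No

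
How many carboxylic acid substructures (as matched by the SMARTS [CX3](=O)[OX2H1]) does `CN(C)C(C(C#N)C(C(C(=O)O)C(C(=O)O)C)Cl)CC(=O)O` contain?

[CX3](=O)[OX2H1] is the SMARTS for a carboxylic acid: an sp2 carbon double-bonded to O and single-bonded to an -OH oxygen.
The molecule carries 3 separate instances of a carboxylic acid group (-C(=O)OH) meeting every constraint; each maps to a distinct set of atoms, giving 3 matches.

3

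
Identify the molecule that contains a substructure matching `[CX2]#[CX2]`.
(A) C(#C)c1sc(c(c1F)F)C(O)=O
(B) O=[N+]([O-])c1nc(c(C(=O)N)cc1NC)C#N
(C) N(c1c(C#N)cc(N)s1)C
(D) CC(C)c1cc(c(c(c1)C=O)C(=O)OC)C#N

A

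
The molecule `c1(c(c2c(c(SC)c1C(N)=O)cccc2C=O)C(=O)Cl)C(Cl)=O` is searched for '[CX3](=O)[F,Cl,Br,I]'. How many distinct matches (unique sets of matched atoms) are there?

2

[CX3](=O)[F,Cl,Br,I] is the SMARTS for an acyl halide: a carbonyl carbon bonded to a halogen.
The molecule carries 2 separate instances of an acyl chloride (-C(=O)Cl) meeting every constraint; each maps to a distinct set of atoms, giving 2 matches.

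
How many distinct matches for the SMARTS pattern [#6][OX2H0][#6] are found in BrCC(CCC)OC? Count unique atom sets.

1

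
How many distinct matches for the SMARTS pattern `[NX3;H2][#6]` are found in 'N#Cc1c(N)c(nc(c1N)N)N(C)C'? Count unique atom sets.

3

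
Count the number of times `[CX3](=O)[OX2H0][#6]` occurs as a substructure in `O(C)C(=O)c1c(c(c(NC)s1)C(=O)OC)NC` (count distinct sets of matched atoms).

2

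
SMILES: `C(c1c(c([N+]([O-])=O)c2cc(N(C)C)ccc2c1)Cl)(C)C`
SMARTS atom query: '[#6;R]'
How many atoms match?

The query [#6;R] means: carbon that is part of a ring.
Check the 20 heavy atoms by environment: 10× c (aromatic, in 6-ring) → match; 1× N (acyclic) → no; 5× C (acyclic) → no; 1× N (charge +1, acyclic) → no; 1× O (charge -1, acyclic) → no; 1× O (acyclic) → no; 1× Cl (acyclic) → no.
That gives 10 matching atoms.

10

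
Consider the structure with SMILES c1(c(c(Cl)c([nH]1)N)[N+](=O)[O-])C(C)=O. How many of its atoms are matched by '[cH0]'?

4

The query [cH0] means: aromatic carbon with no attached hydrogen (substituted or ring-fusion).
Check the 13 heavy atoms by environment: 1× n (aromatic, H1) → no; 4× c (aromatic, H0) → match; 1× C (H0) → no; 2× O (H0) → no; 1× C (H3) → no; 1× N (H2) → no; 1× N (charge +1, H0) → no; 1× O (charge -1, H0) → no; 1× Cl (H0) → no.
That gives 4 matching atoms.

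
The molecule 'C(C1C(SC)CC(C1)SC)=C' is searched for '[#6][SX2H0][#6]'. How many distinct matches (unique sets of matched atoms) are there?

2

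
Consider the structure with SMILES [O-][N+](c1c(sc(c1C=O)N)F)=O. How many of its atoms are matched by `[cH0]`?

The query [cH0] means: aromatic carbon with no attached hydrogen (substituted or ring-fusion).
Check the 12 heavy atoms by environment: 1× s (aromatic, H0) → no; 4× c (aromatic, H0) → match; 1× N (charge +1, H0) → no; 1× O (charge -1, H0) → no; 2× O (H0) → no; 1× N (H2) → no; 1× C (H1) → no; 1× F (H0) → no.
That gives 4 matching atoms.

4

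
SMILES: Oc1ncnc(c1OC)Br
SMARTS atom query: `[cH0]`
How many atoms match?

3

Check the 10 heavy atoms by environment: 2× n (aromatic, H0) → no; 1× c (aromatic, H1) → no; 3× c (aromatic, H0) → match; 1× O (H1) → no; 1× O (H0) → no; 1× C (H3) → no; 1× Br (H0) → no.
That gives 3 matching atoms.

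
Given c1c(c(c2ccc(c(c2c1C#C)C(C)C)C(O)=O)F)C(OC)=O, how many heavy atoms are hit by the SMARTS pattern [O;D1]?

3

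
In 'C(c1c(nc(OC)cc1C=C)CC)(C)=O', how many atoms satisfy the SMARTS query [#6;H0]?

The query [#6;H0] means: any carbon with no attached hydrogen.
Check the 15 heavy atoms by environment: 1× n (aromatic, H0) → no; 4× c (aromatic, H0) → match; 1× c (aromatic, H1) → no; 1× C (H1) → no; 2× C (H2) → no; 2× O (H0) → no; 3× C (H3) → no; 1× C (H0) → match.
Summing the matching environments: 4 + 1 = 5 matching atoms.

5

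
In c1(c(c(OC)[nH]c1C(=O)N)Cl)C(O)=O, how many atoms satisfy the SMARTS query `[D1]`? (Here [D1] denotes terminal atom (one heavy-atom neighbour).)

6

The query [D1] means: atom with exactly one heavy-atom neighbour (degree 1).
Check the 14 heavy atoms by environment: 1× n (aromatic, D2) → no; 4× c (aromatic, D3) → no; 2× C (D3) → no; 3× O (D1) → match; 1× N (D1) → match; 1× O (D2) → no; 1× C (D1) → match; 1× Cl (D1) → match.
Summing the matching environments: 3 + 1 + 1 + 1 = 6 matching atoms.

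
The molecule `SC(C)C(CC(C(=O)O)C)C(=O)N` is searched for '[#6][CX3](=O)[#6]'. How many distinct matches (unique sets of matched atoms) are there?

0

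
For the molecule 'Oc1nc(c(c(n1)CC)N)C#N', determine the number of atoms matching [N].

2

The query [N] means: uppercase N matches aliphatic (non-aromatic) nitrogen only.
Check the 12 heavy atoms by environment: 2× n (aromatic) → no; 4× c (aromatic) → no; 3× C → no; 2× N → match; 1× O → no.
That gives 2 matching atoms.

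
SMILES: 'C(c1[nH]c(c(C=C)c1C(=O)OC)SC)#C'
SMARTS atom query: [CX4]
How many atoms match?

Check the 15 heavy atoms by environment: 1× n (aromatic, X3) → no; 4× c (aromatic, X3) → no; 1× S (X2) → no; 2× C (X4) → match; 3× C (X3) → no; 1× O (X1) → no; 1× O (X2) → no; 2× C (X2) → no.
That gives 2 matching atoms.

2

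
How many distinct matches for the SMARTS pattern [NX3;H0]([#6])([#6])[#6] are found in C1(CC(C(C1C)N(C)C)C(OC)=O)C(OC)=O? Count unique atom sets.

[NX3;H0]([#6])([#6])[#6] is the SMARTS for a tertiary amine: a trivalent nitrogen with no H, bonded to three carbons.
Exactly one fragment in the molecule meets all constraints, giving 1 match.

1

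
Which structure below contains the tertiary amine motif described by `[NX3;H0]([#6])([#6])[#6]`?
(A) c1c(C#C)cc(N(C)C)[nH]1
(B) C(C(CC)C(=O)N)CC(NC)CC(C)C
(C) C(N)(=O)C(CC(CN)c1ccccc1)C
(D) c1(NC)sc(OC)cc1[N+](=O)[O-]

A

[NX3;H0]([#6])([#6])[#6] describes a trivalent nitrogen with no H, bonded to three carbons (a tertiary amine).
(A) contains a dimethylamino group (-N(CH3)2), which satisfies every atom and bond constraint.
(B) has a primary amide (-C(=O)NH2) but the amide nitrogen has H2 and only one carbon neighbour.
(C) has a primary amide (-C(=O)NH2) but the amide nitrogen has H2 and only one carbon neighbour.
(D) has an N-methylamino group (-NHCH3) but the nitrogen still has one H (H1), not H0.
So the answer is (A).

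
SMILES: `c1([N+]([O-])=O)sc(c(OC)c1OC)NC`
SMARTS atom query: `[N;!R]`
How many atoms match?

The query [N;!R] means: aliphatic nitrogen not in a ring.
Check the 14 heavy atoms by environment: 1× s (aromatic, in 5-ring) → no; 4× c (aromatic, in 5-ring) → no; 3× O (acyclic) → no; 3× C (acyclic) → no; 1× N (acyclic) → match; 1× N (charge +1, acyclic) → match; 1× O (charge -1, acyclic) → no.
Summing the matching environments: 1 + 1 = 2 matching atoms.

2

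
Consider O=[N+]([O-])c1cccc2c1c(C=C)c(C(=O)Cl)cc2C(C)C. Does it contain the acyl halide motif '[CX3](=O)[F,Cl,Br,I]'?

Yes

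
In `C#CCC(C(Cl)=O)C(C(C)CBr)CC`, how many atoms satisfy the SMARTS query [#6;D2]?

Check the 14 heavy atoms by environment: 4× C (D2) → match; 4× C (D3) → no; 3× C (D1) → no; 1× Br (D1) → no; 1× O (D1) → no; 1× Cl (D1) → no.
That gives 4 matching atoms.

4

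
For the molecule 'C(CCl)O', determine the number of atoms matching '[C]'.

Check the 4 heavy atoms by environment: 2× C → match; 1× Cl → no; 1× O → no.
That gives 2 matching atoms.

2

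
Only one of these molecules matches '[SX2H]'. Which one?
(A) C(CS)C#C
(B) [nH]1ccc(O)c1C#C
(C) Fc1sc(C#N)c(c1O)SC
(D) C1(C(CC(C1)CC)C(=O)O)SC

[SX2H] describes an aliphatic sulfur with two connections, one being H (a thiol).
(A) contains a thiol (-SH), which satisfies every atom and bond constraint.
(B) has a hydroxyl group (-OH) but it is an -OH, not an -SH.
(C) has a methylthio ether (-SCH3) but the sulfur has H0 (bonded to two carbons), not H1.
(D) has a methylthio ether (-SCH3) but the sulfur has H0 (bonded to two carbons), not H1.
So the answer is (A).

A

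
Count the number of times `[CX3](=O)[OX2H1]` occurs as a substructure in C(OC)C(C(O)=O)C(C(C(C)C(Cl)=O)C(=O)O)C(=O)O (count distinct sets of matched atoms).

3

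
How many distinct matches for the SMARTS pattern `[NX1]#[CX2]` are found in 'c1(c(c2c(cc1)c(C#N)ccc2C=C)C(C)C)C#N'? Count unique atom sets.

2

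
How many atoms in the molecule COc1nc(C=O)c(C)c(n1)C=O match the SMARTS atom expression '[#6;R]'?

The query [#6;R] means: carbon that is part of a ring.
Check the 13 heavy atoms by environment: 2× n (aromatic, in 6-ring) → no; 4× c (aromatic, in 6-ring) → match; 3× O (acyclic) → no; 4× C (acyclic) → no.
That gives 4 matching atoms.

4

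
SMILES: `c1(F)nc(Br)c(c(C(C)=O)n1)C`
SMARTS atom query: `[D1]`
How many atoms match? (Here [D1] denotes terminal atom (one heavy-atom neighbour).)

The query [D1] means: atom with exactly one heavy-atom neighbour (degree 1).
Check the 12 heavy atoms by environment: 2× n (aromatic, D2) → no; 4× c (aromatic, D3) → no; 2× C (D1) → match; 1× F (D1) → match; 1× Br (D1) → match; 1× C (D3) → no; 1× O (D1) → match.
Summing the matching environments: 2 + 1 + 1 + 1 = 5 matching atoms.

5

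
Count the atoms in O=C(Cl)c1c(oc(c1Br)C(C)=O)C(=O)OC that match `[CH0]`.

Check the 16 heavy atoms by environment: 1× o (aromatic, H0) → no; 4× c (aromatic, H0) → no; 3× C (H0) → match; 4× O (H0) → no; 2× C (H3) → no; 1× Cl (H0) → no; 1× Br (H0) → no.
That gives 3 matching atoms.

3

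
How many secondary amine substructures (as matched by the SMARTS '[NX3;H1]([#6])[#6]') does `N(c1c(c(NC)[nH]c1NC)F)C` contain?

[NX3;H1]([#6])[#6] is the SMARTS for a secondary amine: a trivalent nitrogen with one H, bonded to two carbons.
The molecule carries 3 separate instances of an N-methylamino group (-NHCH3) meeting every constraint; each maps to a distinct set of atoms, giving 3 matches.

3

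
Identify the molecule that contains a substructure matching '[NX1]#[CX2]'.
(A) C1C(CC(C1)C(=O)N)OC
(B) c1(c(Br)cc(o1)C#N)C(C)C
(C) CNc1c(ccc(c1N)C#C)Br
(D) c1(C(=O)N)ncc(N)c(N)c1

B

[NX1]#[CX2] describes a nitrogen triple-bonded to a two-connected carbon (a nitrile).
(A) has a primary amide (-C(=O)NH2) but the nitrogen is NX3, not NX1.
(B) contains a nitrile (-C#N), which satisfies every atom and bond constraint.
(C) has a primary amino group (-NH2) but the nitrogen is NX3 (three connections), not NX1 triple-bonded.
(D) has a primary amide (-C(=O)NH2) but the nitrogen is NX3, not NX1.
So the answer is (B).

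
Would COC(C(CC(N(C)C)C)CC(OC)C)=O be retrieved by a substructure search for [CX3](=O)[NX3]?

No

The pattern [CX3](=O)[NX3] describes a carbonyl carbon bonded to a trivalent nitrogen — an amide.
The closest candidate here is a methyl-ester group (-C(=O)OCH3), but the carbonyl is bonded to O, not to an NX3 nitrogen. No other fragment satisfies the full query, so there is no match.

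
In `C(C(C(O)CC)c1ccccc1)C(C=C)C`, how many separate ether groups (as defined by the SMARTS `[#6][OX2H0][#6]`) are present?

[#6][OX2H0][#6] is the SMARTS for an ether: an aliphatic oxygen bridging two carbons with no H on the oxygen.
The molecule has a hydroxyl group (-OH), but the oxygen has H1, not H0 bridging two carbons; nothing else fits, so there are 0 matches.

0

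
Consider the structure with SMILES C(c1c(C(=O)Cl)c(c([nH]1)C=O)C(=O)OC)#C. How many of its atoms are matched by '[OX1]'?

3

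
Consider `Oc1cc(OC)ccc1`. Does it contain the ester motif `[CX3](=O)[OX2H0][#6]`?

The pattern [CX3](=O)[OX2H0][#6] describes a carbonyl carbon bonded to an oxygen that is itself bonded to carbon (no H on that O) — an ester.
The closest candidate here is a methoxy ether (-OCH3), but the ether oxygen is not adjacent to a C=O carbon. No other fragment satisfies the full query, so there is no match.

No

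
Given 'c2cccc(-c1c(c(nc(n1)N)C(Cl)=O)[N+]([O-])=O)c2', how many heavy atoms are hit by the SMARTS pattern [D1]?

5

The query [D1] means: atom with exactly one heavy-atom neighbour (degree 1).
Check the 19 heavy atoms by environment: 2× n (aromatic, D2) → no; 5× c (aromatic, D3) → no; 5× c (aromatic, D2) → no; 1× N (charge +1, D3) → no; 1× O (charge -1, D1) → match; 2× O (D1) → match; 1× C (D3) → no; 1× Cl (D1) → match; 1× N (D1) → match.
Summing the matching environments: 1 + 2 + 1 + 1 = 5 matching atoms.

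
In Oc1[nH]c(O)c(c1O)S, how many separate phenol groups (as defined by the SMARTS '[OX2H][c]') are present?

3

[OX2H][c] is the SMARTS for a phenol: a hydroxyl oxygen attached to an aromatic carbon.
The molecule carries 3 separate instances of a hydroxyl group (-OH) meeting every constraint; each maps to a distinct set of atoms, giving 3 matches.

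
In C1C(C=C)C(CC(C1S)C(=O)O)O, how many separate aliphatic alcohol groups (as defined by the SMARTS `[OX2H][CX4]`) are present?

[OX2H][CX4] is the SMARTS for an aliphatic alcohol: a hydroxyl oxygen bound to an sp3 (X4) carbon.
Exactly one fragment in the molecule meets all constraints, giving 1 match.

1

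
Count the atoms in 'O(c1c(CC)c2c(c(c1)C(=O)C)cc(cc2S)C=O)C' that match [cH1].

The query [cH1] means: aromatic carbon bearing exactly one hydrogen.
Check the 20 heavy atoms by environment: 7× c (aromatic, H0) → no; 3× c (aromatic, H1) → match; 1× C (H2) → no; 3× C (H3) → no; 3× O (H0) → no; 1× C (H1) → no; 1× C (H0) → no; 1× S (H1) → no.
That gives 3 matching atoms.

3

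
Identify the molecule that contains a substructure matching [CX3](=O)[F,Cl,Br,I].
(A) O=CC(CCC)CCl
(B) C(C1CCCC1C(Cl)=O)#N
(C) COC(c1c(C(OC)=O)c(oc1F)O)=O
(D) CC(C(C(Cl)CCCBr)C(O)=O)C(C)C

B

[CX3](=O)[F,Cl,Br,I] describes a carbonyl carbon bonded to a halogen (an acyl halide).
(A) has a chloro substituent but the Cl is not on a carbonyl carbon.
(B) contains an acyl chloride (-C(=O)Cl), which satisfies every atom and bond constraint.
(C) has a methyl-ester group (-C(=O)OCH3) but the carbonyl is bonded to -O-C, not to a halogen.
(D) has a chloro substituent but the Cl is not on a carbonyl carbon.
So the answer is (B).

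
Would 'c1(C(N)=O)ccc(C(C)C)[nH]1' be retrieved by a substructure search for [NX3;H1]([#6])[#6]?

The pattern [NX3;H1]([#6])[#6] describes a trivalent nitrogen with one H, bonded to two carbons — a secondary amine.
The closest candidate here is a primary amide (-C(=O)NH2), but the -C(=O)NH2 nitrogen has H2, not H1. No other fragment satisfies the full query, so there is no match.

No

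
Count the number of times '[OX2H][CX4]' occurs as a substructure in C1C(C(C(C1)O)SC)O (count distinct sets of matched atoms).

2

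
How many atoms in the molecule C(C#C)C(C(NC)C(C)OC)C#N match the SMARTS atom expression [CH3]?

3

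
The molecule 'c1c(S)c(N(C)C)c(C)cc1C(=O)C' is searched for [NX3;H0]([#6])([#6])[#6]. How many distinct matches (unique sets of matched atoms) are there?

[NX3;H0]([#6])([#6])[#6] is the SMARTS for a tertiary amine: a trivalent nitrogen with no H, bonded to three carbons.
Exactly one fragment in the molecule meets all constraints, giving 1 match.

1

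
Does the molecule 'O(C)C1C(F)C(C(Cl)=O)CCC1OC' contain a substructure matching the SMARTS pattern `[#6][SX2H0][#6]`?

The pattern [#6][SX2H0][#6] describes an aliphatic sulfur bridging two carbons with no H on the sulfur — a thioether.
The closest candidate here is a methoxy ether (-OCH3), but the bridging atom is O, not S. No other fragment satisfies the full query, so there is no match.

No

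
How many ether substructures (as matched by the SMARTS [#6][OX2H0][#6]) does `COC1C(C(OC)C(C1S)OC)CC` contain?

3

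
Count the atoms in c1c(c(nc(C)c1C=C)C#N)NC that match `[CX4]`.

2

The query [CX4] means: C with X4: aliphatic carbon with exactly 4 total connections (bonds + H).
Check the 13 heavy atoms by environment: 1× n (aromatic, X2) → no; 5× c (aromatic, X3) → no; 2× C (X3) → no; 1× C (X2) → no; 1× N (X1) → no; 2× C (X4) → match; 1× N (X3) → no.
That gives 2 matching atoms.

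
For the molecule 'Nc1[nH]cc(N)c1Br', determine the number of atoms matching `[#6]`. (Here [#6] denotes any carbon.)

4

Check the 8 heavy atoms by environment: 1× n (aromatic) → no; 4× c (aromatic) → match; 2× N → no; 1× Br → no.
That gives 4 matching atoms.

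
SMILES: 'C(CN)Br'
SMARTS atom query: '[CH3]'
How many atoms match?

The query [CH3] means: aliphatic carbon with exactly three hydrogens.
Check the 4 heavy atoms by environment: 2× C (H2) → no; 1× Br (H0) → no; 1× N (H2) → no.
No environment satisfies the query, so 0 matching atoms.

0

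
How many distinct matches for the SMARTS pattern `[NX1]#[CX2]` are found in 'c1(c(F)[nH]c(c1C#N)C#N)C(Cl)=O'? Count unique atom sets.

[NX1]#[CX2] is the SMARTS for a nitrile: a nitrogen triple-bonded to a two-connected carbon.
The molecule carries 2 separate instances of a nitrile (-C#N) meeting every constraint; each maps to a distinct set of atoms, giving 2 matches.

2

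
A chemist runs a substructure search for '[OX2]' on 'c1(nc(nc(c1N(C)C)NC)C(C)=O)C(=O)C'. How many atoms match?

Check the 17 heavy atoms by environment: 2× n (aromatic, X2) → no; 4× c (aromatic, X3) → no; 2× C (X3) → no; 2× O (X1) → no; 5× C (X4) → no; 2× N (X3) → no.
No environment satisfies the query, so 0 matching atoms.

0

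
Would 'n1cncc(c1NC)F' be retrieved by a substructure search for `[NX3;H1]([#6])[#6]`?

The pattern [NX3;H1]([#6])[#6] describes a trivalent nitrogen with one H, bonded to two carbons — a secondary amine.
The molecule carries an N-methylamino group (-NHCH3), whose atoms satisfy every constraint of the query, so the pattern matches.

Yes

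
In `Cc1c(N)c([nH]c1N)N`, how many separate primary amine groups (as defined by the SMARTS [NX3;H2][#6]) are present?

[NX3;H2][#6] is the SMARTS for a primary amine: a trivalent nitrogen with two H attached to carbon.
The molecule carries 3 separate instances of a primary amino group (-NH2) meeting every constraint; each maps to a distinct set of atoms, giving 3 matches.

3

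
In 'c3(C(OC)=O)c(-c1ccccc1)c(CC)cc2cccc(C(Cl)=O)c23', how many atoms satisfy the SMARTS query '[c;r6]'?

16

The query [c;r6] means: aromatic carbon that belongs to a six-membered ring.
Check the 25 heavy atoms by environment: 16× c (aromatic, in 6-ring) → match; 5× C (acyclic) → no; 3× O (acyclic) → no; 1× Cl (acyclic) → no.
That gives 16 matching atoms.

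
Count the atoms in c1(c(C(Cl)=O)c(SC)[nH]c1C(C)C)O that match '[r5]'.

5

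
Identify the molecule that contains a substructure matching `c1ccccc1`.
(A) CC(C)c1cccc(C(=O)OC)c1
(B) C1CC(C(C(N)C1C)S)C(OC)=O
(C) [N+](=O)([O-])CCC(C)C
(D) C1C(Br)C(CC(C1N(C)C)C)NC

c1ccccc1 describes six aromatic carbons in a ring (a benzene ring).
(A) contains the required atom environment, so the pattern matches.
(B) has a methyl group (-CH3) but no six-membered all-carbon aromatic ring is present.
(C) has a methyl group (-CH3) but no six-membered all-carbon aromatic ring is present.
(D) has a methyl group (-CH3) but no six-membered all-carbon aromatic ring is present.
So the answer is (A).

A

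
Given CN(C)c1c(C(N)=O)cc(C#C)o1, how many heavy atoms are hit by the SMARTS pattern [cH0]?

Check the 13 heavy atoms by environment: 1× o (aromatic, H0) → no; 3× c (aromatic, H0) → match; 1× c (aromatic, H1) → no; 2× C (H0) → no; 1× O (H0) → no; 1× N (H2) → no; 1× C (H1) → no; 1× N (H0) → no; 2× C (H3) → no.
That gives 3 matching atoms.

3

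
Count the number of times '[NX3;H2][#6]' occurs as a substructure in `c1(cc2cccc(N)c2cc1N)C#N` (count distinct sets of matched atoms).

[NX3;H2][#6] is the SMARTS for a primary amine: a trivalent nitrogen with two H attached to carbon.
The molecule carries 2 separate instances of a primary amino group (-NH2) meeting every constraint; each maps to a distinct set of atoms, giving 2 matches.

2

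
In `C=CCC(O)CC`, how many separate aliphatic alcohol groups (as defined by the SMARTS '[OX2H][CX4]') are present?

1

[OX2H][CX4] is the SMARTS for an aliphatic alcohol: a hydroxyl oxygen bound to an sp3 (X4) carbon.
Exactly one fragment in the molecule meets all constraints, giving 1 match.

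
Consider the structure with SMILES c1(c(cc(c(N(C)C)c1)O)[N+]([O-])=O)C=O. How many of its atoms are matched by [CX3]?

1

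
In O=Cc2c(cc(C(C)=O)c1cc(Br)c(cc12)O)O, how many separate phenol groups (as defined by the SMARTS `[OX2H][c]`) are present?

2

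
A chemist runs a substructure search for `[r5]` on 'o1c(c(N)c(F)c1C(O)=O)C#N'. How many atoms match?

5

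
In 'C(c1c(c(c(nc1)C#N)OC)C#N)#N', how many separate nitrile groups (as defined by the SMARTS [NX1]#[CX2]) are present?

3

[NX1]#[CX2] is the SMARTS for a nitrile: a nitrogen triple-bonded to a two-connected carbon.
The molecule carries 3 separate instances of a nitrile (-C#N) meeting every constraint; each maps to a distinct set of atoms, giving 3 matches.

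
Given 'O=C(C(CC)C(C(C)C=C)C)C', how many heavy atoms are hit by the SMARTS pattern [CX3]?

3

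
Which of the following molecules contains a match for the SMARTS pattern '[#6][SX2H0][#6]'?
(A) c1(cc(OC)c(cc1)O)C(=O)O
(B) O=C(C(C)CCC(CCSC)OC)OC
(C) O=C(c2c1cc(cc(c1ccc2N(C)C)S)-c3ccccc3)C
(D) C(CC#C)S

[#6][SX2H0][#6] describes an aliphatic sulfur bridging two carbons with no H on the sulfur (a thioether).
(A) has a methoxy ether (-OCH3) but the bridging atom is O, not S.
(B) contains a methylthio ether (-SCH3), which satisfies every atom and bond constraint.
(C) has a thiol (-SH) but the sulfur has H1, not H0 bridging two carbons.
(D) has a thiol (-SH) but the sulfur has H1, not H0 bridging two carbons.
So the answer is (B).

B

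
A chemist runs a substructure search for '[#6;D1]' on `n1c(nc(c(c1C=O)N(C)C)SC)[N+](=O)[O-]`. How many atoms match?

The query [#6;D1] means: carbon bonded to exactly one heavy atom.
Check the 16 heavy atoms by environment: 2× n (aromatic, D2) → no; 4× c (aromatic, D3) → no; 1× N (charge +1, D3) → no; 1× O (charge -1, D1) → no; 2× O (D1) → no; 1× N (D3) → no; 3× C (D1) → match; 1× C (D2) → no; 1× S (D2) → no.
That gives 3 matching atoms.

3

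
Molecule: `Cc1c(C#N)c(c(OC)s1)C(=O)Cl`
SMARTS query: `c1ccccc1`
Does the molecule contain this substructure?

No

The pattern c1ccccc1 describes six aromatic carbons in a ring — a benzene ring.
The closest candidate here is a methyl group (-CH3), but no six-membered all-carbon aromatic ring is present. No other fragment satisfies the full query, so there is no match.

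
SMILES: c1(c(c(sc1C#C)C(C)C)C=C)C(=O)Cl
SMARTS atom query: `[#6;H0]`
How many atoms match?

6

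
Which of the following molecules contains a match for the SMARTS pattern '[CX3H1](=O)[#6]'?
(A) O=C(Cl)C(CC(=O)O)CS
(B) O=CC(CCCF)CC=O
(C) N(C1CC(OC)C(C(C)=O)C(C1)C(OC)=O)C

[CX3H1](=O)[#6] describes an sp2 carbon with one H, double-bonded to O and single-bonded to carbon (an aldehyde).
(A) has a carboxylic acid group (-C(=O)OH) but the carbonyl carbon has H0 and is bonded to O, not H1.
(B) contains an aldehyde (-CHO), which satisfies every atom and bond constraint.
(C) has an acetyl/ketone group (-C(=O)CH3) but the carbonyl carbon has H0 (two carbon neighbours), not H1.
So the answer is (B).

B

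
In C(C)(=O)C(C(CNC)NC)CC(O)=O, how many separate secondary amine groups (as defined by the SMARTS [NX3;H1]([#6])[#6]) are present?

2

[NX3;H1]([#6])[#6] is the SMARTS for a secondary amine: a trivalent nitrogen with one H, bonded to two carbons.
The molecule carries 2 separate instances of an N-methylamino group (-NHCH3) meeting every constraint; each maps to a distinct set of atoms, giving 2 matches.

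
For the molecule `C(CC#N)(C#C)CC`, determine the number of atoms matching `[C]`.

Check the 8 heavy atoms by environment: 7× C → match; 1× N → no.
That gives 7 matching atoms.

7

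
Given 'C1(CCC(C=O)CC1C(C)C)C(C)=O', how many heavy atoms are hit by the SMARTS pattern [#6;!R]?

6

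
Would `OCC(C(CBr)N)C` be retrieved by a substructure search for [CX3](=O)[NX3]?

No

The pattern [CX3](=O)[NX3] describes a carbonyl carbon bonded to a trivalent nitrogen — an amide.
The closest candidate here is a primary amino group (-NH2), but the -NH2 is not attached to a carbonyl carbon. No other fragment satisfies the full query, so there is no match.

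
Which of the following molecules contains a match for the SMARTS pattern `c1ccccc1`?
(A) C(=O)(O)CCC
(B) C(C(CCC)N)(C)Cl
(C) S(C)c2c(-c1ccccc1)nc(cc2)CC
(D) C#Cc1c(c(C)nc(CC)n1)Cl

C

c1ccccc1 describes six aromatic carbons in a ring (a benzene ring).
(A) has a methyl group (-CH3) but no six-membered all-carbon aromatic ring is present.
(B) has a methyl group (-CH3) but no six-membered all-carbon aromatic ring is present.
(C) contains a phenyl ring, which satisfies every atom and bond constraint.
(D) has a methyl group (-CH3) but no six-membered all-carbon aromatic ring is present.
So the answer is (C).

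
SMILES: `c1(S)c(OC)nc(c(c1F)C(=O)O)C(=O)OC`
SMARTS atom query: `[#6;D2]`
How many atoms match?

0

The query [#6;D2] means: any carbon bonded to exactly two heavy atoms.
Check the 17 heavy atoms by environment: 1× n (aromatic, D2) → no; 5× c (aromatic, D3) → no; 1× S (D1) → no; 2× C (D3) → no; 3× O (D1) → no; 2× O (D2) → no; 2× C (D1) → no; 1× F (D1) → no.
No environment satisfies the query, so 0 matching atoms.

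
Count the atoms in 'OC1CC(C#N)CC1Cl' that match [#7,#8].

Check the 9 heavy atoms by environment: 6× C → no; 1× N → match; 1× Cl → no; 1× O → match.
Summing the matching environments: 1 + 1 = 2 matching atoms.

2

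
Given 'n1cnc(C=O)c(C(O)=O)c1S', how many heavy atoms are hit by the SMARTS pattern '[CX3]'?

2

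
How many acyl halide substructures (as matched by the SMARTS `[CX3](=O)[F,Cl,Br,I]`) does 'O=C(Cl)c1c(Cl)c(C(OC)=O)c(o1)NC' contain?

[CX3](=O)[F,Cl,Br,I] is the SMARTS for an acyl halide: a carbonyl carbon bonded to a halogen.
Exactly one fragment in the molecule meets all constraints, giving 1 match.

1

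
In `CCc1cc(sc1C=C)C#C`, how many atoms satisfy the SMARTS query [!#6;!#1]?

1

The query [!#6;!#1] means: not carbon and not hydrogen — any heteroatom.
Check the 11 heavy atoms by environment: 1× s (aromatic) → match; 4× c (aromatic) → no; 6× C → no.
That gives 1 matching atom.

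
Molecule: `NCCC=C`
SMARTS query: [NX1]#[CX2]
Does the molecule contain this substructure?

No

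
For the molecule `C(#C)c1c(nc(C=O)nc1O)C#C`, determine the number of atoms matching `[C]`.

5

The query [C] means: uppercase C matches aliphatic (non-aromatic) carbon only.
Check the 13 heavy atoms by environment: 2× n (aromatic) → no; 4× c (aromatic) → no; 5× C → match; 2× O → no.
That gives 5 matching atoms.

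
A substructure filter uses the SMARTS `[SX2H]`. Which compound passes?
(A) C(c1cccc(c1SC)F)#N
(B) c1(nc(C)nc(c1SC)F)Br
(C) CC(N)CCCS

C

[SX2H] describes an aliphatic sulfur with two connections, one being H (a thiol).
(A) has a methylthio ether (-SCH3) but the sulfur has H0 (bonded to two carbons), not H1.
(B) has a methylthio ether (-SCH3) but the sulfur has H0 (bonded to two carbons), not H1.
(C) contains a thiol (-SH), which satisfies every atom and bond constraint.
So the answer is (C).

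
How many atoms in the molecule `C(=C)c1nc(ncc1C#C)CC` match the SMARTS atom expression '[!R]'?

6

Check the 12 heavy atoms by environment: 2× n (aromatic, in 6-ring) → no; 4× c (aromatic, in 6-ring) → no; 6× C (acyclic) → match.
That gives 6 matching atoms.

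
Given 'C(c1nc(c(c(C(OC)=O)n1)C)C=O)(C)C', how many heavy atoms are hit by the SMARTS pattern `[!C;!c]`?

5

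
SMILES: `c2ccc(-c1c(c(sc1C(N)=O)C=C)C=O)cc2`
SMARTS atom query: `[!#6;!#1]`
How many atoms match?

4

The query [!#6;!#1] means: not carbon and not hydrogen — any heteroatom.
Check the 18 heavy atoms by environment: 1× s (aromatic) → match; 10× c (aromatic) → no; 4× C → no; 2× O → match; 1× N → match.
Summing the matching environments: 1 + 2 + 1 = 4 matching atoms.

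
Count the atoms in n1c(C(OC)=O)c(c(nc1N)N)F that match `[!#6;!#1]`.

7

The query [!#6;!#1] means: not carbon and not hydrogen — any heteroatom.
Check the 13 heavy atoms by environment: 2× n (aromatic) → match; 4× c (aromatic) → no; 2× C → no; 2× O → match; 2× N → match; 1× F → match.
Summing the matching environments: 2 + 2 + 2 + 1 = 7 matching atoms.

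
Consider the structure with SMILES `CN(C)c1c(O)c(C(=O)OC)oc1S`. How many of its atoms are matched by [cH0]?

4

Check the 14 heavy atoms by environment: 1× o (aromatic, H0) → no; 4× c (aromatic, H0) → match; 1× N (H0) → no; 3× C (H3) → no; 1× C (H0) → no; 2× O (H0) → no; 1× S (H1) → no; 1× O (H1) → no.
That gives 4 matching atoms.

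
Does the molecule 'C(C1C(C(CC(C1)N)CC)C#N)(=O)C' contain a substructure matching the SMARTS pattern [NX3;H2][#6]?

Yes

The pattern [NX3;H2][#6] describes a trivalent nitrogen with two H attached to carbon — a primary amine.
The molecule carries a primary amino group (-NH2), whose atoms satisfy every constraint of the query, so the pattern matches.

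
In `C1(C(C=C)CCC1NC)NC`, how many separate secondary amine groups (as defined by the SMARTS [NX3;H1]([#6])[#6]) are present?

[NX3;H1]([#6])[#6] is the SMARTS for a secondary amine: a trivalent nitrogen with one H, bonded to two carbons.
The molecule carries 2 separate instances of an N-methylamino group (-NHCH3) meeting every constraint; each maps to a distinct set of atoms, giving 2 matches.

2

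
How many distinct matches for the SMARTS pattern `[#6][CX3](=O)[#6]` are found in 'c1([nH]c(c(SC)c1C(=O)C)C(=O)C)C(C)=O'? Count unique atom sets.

3

[#6][CX3](=O)[#6] is the SMARTS for a ketone: a carbonyl carbon (no H) flanked by two carbons.
The molecule carries 3 separate instances of an acetyl/ketone group (-C(=O)CH3) meeting every constraint; each maps to a distinct set of atoms, giving 3 matches.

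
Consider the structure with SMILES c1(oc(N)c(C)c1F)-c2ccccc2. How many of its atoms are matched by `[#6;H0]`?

5

The query [#6;H0] means: any carbon with no attached hydrogen.
Check the 14 heavy atoms by environment: 1× o (aromatic, H0) → no; 5× c (aromatic, H0) → match; 1× F (H0) → no; 1× N (H2) → no; 1× C (H3) → no; 5× c (aromatic, H1) → no.
That gives 5 matching atoms.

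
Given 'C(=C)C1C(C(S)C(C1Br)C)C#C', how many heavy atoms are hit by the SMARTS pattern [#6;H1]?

Check the 12 heavy atoms by environment: 7× C (H1) → match; 1× S (H1) → no; 1× C (H2) → no; 1× Br (H0) → no; 1× C (H0) → no; 1× C (H3) → no.
That gives 7 matching atoms.

7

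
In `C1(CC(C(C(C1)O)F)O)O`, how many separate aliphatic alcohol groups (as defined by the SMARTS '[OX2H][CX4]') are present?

[OX2H][CX4] is the SMARTS for an aliphatic alcohol: a hydroxyl oxygen bound to an sp3 (X4) carbon.
The molecule carries 3 separate instances of a hydroxyl group (-OH) meeting every constraint; each maps to a distinct set of atoms, giving 3 matches.

3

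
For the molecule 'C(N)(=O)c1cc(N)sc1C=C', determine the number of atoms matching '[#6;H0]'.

4

Check the 11 heavy atoms by environment: 1× s (aromatic, H0) → no; 3× c (aromatic, H0) → match; 1× c (aromatic, H1) → no; 1× C (H1) → no; 1× C (H2) → no; 2× N (H2) → no; 1× C (H0) → match; 1× O (H0) → no.
Summing the matching environments: 3 + 1 = 4 matching atoms.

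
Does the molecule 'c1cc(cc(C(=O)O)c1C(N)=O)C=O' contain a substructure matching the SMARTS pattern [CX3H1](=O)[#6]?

Yes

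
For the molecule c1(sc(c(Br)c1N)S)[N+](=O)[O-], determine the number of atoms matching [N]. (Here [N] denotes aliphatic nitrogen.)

Check the 11 heavy atoms by environment: 1× s (aromatic) → no; 4× c (aromatic) → no; 1× Br → no; 1× N (charge +1) → match; 1× O (charge -1) → no; 1× O → no; 1× N → match; 1× S → no.
Summing the matching environments: 1 + 1 = 2 matching atoms.

2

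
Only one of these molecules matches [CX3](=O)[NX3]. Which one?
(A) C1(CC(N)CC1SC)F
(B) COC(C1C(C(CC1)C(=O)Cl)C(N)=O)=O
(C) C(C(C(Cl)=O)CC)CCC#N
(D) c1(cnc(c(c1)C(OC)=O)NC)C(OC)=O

[CX3](=O)[NX3] describes a carbonyl carbon bonded to a trivalent nitrogen (an amide).
(A) has a primary amino group (-NH2) but the -NH2 is not attached to a carbonyl carbon.
(B) contains a primary amide (-C(=O)NH2), which satisfies every atom and bond constraint.
(C) has a nitrile (-C#N) but the nitrile N is NX1 (triple-bonded), not NX3.
(D) has a methyl-ester group (-C(=O)OCH3) but the carbonyl is bonded to O, not to an NX3 nitrogen.
So the answer is (B).

B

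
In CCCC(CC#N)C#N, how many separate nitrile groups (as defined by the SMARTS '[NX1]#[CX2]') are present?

2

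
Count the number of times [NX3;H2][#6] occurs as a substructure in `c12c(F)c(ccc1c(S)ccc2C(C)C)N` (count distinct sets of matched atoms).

1

[NX3;H2][#6] is the SMARTS for a primary amine: a trivalent nitrogen with two H attached to carbon.
Exactly one fragment in the molecule meets all constraints, giving 1 match.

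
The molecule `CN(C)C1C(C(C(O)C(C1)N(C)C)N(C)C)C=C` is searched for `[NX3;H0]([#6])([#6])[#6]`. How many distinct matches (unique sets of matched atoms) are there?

[NX3;H0]([#6])([#6])[#6] is the SMARTS for a tertiary amine: a trivalent nitrogen with no H, bonded to three carbons.
The molecule carries 3 separate instances of a dimethylamino group (-N(CH3)2) meeting every constraint; each maps to a distinct set of atoms, giving 3 matches.

3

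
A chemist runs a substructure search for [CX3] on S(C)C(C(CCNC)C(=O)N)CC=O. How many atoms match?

The query [CX3] means: C with X3: aliphatic carbon with exactly 3 total connections.
Check the 14 heavy atoms by environment: 7× C (X4) → no; 2× C (X3) → match; 2× O (X1) → no; 2× N (X3) → no; 1× S (X2) → no.
That gives 2 matching atoms.

2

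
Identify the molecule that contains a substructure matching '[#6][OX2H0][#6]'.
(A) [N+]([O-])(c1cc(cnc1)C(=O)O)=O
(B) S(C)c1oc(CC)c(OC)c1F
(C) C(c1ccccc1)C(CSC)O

B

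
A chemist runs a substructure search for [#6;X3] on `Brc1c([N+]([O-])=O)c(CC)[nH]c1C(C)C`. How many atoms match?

4

The query [#6;X3] means: any carbon (aromatic or not) with three total connections.
Check the 14 heavy atoms by environment: 1× n (aromatic, X3) → no; 4× c (aromatic, X3) → match; 1× N (charge +1, X3) → no; 1× O (charge -1, X1) → no; 1× O (X1) → no; 5× C (X4) → no; 1× Br (X1) → no.
That gives 4 matching atoms.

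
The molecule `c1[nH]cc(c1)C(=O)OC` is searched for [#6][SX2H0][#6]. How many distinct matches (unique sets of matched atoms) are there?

[#6][SX2H0][#6] is the SMARTS for a thioether: an aliphatic sulfur bridging two carbons with no H on the sulfur.
No fragment in the molecule satisfies every constraint, giving 0 matches.

0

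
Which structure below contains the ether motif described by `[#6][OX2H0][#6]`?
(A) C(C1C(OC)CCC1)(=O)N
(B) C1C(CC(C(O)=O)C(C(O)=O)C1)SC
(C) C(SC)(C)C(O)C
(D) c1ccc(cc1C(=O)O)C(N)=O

[#6][OX2H0][#6] describes an aliphatic oxygen bridging two carbons with no H on the oxygen (an ether).
(A) contains a methoxy ether (-OCH3), which satisfies every atom and bond constraint.
(B) has a carboxylic acid group (-C(=O)OH) but the -OH oxygen has H1; the =O is OX1, not OX2.
(C) has a hydroxyl group (-OH) but the oxygen has H1, not H0 bridging two carbons.
(D) has a carboxylic acid group (-C(=O)OH) but the -OH oxygen has H1; the =O is OX1, not OX2.
So the answer is (A).

A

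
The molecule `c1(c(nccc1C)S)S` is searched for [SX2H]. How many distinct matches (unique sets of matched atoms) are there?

2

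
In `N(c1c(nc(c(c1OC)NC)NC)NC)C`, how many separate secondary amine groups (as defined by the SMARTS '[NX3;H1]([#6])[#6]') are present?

4

[NX3;H1]([#6])[#6] is the SMARTS for a secondary amine: a trivalent nitrogen with one H, bonded to two carbons.
The molecule carries 4 separate instances of an N-methylamino group (-NHCH3) meeting every constraint; each maps to a distinct set of atoms, giving 4 matches.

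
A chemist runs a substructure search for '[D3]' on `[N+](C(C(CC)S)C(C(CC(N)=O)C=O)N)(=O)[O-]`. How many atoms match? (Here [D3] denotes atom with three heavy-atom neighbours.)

6

Check the 17 heavy atoms by environment: 3× C (D2) → no; 5× C (D3) → match; 2× N (D1) → no; 3× O (D1) → no; 1× S (D1) → no; 1× C (D1) → no; 1× N (charge +1, D3) → match; 1× O (charge -1, D1) → no.
Summing the matching environments: 5 + 1 = 6 matching atoms.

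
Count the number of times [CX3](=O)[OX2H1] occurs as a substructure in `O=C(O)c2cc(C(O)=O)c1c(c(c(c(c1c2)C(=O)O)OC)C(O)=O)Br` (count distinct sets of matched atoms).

[CX3](=O)[OX2H1] is the SMARTS for a carboxylic acid: an sp2 carbon double-bonded to O and single-bonded to an -OH oxygen.
The molecule carries 4 separate instances of a carboxylic acid group (-C(=O)OH) meeting every constraint; each maps to a distinct set of atoms, giving 4 matches.

4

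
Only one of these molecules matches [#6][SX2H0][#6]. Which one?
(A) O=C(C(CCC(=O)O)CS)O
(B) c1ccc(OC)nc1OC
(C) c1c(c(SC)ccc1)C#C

C

[#6][SX2H0][#6] describes an aliphatic sulfur bridging two carbons with no H on the sulfur (a thioether).
(A) has a thiol (-SH) but the sulfur has H1, not H0 bridging two carbons.
(B) has a methoxy ether (-OCH3) but the bridging atom is O, not S.
(C) contains a methylthio ether (-SCH3), which satisfies every atom and bond constraint.
So the answer is (C).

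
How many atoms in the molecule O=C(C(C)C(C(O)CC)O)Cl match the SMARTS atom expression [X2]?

2

The query [X2] means: any atom with exactly two total connections (bonds + H).
Check the 11 heavy atoms by environment: 6× C (X4) → no; 1× C (X3) → no; 1× O (X1) → no; 1× Cl (X1) → no; 2× O (X2) → match.
That gives 2 matching atoms.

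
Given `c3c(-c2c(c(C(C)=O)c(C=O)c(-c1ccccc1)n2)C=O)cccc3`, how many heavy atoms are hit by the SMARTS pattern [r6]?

Check the 25 heavy atoms by environment: 1× n (aromatic, in 6-ring) → match; 17× c (aromatic, in 6-ring) → match; 4× C (acyclic) → no; 3× O (acyclic) → no.
Summing the matching environments: 1 + 17 = 18 matching atoms.

18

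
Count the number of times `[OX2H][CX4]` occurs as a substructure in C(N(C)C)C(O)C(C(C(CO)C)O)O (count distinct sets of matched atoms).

4

[OX2H][CX4] is the SMARTS for an aliphatic alcohol: a hydroxyl oxygen bound to an sp3 (X4) carbon.
The molecule carries 4 separate instances of a hydroxyl group (-OH) meeting every constraint; each maps to a distinct set of atoms, giving 4 matches.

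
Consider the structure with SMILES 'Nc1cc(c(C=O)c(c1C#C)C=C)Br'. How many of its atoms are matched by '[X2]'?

2

The query [X2] means: any atom with exactly two total connections (bonds + H).
Check the 14 heavy atoms by environment: 6× c (aromatic, X3) → no; 1× N (X3) → no; 3× C (X3) → no; 2× C (X2) → match; 1× Br (X1) → no; 1× O (X1) → no.
That gives 2 matching atoms.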